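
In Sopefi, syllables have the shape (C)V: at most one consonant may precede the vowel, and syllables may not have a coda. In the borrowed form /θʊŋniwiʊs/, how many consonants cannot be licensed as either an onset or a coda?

2

Syllabifying with onset maximization leaves /ŋ/, /s/ stranded (no codas are permitted; onsets are limited to one consonant).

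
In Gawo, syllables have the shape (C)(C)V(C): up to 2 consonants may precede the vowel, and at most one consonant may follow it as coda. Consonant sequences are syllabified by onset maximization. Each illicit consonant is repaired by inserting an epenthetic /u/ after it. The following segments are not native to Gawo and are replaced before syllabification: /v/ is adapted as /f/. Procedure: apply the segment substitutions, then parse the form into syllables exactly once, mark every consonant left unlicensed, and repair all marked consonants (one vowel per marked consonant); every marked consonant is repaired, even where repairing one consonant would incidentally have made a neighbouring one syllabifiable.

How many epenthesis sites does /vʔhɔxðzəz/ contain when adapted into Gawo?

After substitution the input is /fʔhɔxðzəz/.
The unsyllabifiable consonants are /f/; each receives one epenthetic vowel.

1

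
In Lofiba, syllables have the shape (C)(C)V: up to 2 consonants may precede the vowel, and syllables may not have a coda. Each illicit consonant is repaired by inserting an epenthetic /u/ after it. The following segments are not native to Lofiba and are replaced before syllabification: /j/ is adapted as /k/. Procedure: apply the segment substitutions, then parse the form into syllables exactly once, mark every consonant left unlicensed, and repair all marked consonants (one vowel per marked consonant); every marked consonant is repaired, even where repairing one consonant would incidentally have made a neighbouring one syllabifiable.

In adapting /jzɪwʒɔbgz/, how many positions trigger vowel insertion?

After substitution the input is /kzɪwʒɔbgz/.
The unsyllabifiable consonants are /b/, /g/, /z/; each receives one epenthetic vowel.

3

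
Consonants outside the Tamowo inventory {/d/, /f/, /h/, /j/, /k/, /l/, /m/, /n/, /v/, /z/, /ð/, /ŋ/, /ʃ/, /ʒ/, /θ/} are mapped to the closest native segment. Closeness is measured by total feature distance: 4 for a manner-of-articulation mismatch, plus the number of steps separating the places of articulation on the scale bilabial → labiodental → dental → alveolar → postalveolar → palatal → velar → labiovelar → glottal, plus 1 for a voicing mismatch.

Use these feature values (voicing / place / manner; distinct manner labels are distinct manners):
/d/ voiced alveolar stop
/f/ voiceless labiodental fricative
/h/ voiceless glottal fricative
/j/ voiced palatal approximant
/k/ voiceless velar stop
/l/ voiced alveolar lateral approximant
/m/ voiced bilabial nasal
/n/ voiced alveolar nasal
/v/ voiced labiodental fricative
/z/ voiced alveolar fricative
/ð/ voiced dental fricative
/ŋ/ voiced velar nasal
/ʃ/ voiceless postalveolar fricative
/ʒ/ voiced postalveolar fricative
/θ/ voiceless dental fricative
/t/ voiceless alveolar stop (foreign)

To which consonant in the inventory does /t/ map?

d

/d/ is closest: same manner (stop), place distance 0 (alveolar→alveolar), voicing differs (+1); total 1. Next closest is /k/ at distance 3.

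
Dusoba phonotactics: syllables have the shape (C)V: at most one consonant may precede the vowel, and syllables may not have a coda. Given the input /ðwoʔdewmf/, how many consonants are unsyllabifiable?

Under (C)V, the unsyllabifiable consonants are /ð/, /ʔ/, /w/, /m/, /f/ (no codas are permitted; onsets are limited to one consonant).

5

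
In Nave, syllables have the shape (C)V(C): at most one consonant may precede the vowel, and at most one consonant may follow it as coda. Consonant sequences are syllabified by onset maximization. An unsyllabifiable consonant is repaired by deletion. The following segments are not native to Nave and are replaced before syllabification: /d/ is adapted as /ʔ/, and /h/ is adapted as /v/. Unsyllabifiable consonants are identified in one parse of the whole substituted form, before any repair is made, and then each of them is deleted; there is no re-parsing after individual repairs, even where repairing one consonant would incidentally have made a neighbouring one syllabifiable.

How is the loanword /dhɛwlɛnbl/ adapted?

Substitution: /d/ → /ʔ/, /h/ → /v/, giving /ʔvɛwlɛnbl/.
Syllabifying with onset maximization leaves /ʔ/, /b/, /l/ stranded (at most one coda consonant is licensed; onsets are limited to one consonant).
Each unlicensed consonant is deleted: /ʔ/, /b/, /l/.

vɛwlɛn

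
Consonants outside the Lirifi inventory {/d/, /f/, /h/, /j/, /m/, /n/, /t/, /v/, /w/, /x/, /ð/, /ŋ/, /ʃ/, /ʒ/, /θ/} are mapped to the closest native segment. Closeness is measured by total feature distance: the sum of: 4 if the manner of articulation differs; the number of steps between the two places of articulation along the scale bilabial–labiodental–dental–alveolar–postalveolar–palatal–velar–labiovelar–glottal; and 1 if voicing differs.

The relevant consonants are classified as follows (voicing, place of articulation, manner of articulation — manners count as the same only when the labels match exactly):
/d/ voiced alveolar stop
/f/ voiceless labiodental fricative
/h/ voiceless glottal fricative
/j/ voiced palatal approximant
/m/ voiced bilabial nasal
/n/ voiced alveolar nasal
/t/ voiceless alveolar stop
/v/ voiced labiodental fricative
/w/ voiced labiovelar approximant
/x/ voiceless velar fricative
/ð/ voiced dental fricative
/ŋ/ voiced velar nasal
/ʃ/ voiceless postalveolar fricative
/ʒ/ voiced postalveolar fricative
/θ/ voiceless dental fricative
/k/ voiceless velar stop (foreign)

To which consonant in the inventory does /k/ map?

/t/ is closest: same manner (stop), place distance 3 (velar→alveolar), same voicing; total 3. Next closest is /d/ at distance 4.

t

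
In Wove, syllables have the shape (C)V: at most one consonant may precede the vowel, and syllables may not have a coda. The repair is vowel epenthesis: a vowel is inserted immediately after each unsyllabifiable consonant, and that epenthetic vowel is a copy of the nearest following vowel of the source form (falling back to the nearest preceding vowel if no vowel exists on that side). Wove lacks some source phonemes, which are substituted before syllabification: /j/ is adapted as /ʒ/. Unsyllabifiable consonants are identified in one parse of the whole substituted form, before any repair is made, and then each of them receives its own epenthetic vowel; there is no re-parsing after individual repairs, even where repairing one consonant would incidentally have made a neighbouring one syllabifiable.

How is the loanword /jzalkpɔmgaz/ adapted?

ʒazalɔkɔpɔmagaza

Substitution: /j/ → /ʒ/, giving /ʒzalkpɔmgaz/.
Under (C)V, the unsyllabifiable consonants are /ʒ/, /l/, /k/, /m/, /z/ (no codas are permitted; onsets are limited to one consonant).
Inserting the epenthetic vowel yields /ʒ/ → /ʒa/, /l/ → /lɔ/, /k/ → /kɔ/, /m/ → /ma/, /z/ → /za/.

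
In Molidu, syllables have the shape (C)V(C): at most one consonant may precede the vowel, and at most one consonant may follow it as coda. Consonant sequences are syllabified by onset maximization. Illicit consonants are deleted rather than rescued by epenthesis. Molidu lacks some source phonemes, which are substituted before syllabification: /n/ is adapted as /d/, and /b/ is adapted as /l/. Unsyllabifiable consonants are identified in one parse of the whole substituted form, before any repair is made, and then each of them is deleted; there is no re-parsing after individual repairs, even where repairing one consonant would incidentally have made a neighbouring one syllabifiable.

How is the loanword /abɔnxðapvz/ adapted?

alɔdðap

Substitution: /b/ → /l/, /n/ → /d/, giving /alɔdxðapvz/.
Under (C)V(C), the unsyllabifiable consonants are /x/, /v/, /z/ (at most one coda consonant is licensed; onsets are limited to one consonant).
Each unlicensed consonant is deleted: /x/, /v/, /z/.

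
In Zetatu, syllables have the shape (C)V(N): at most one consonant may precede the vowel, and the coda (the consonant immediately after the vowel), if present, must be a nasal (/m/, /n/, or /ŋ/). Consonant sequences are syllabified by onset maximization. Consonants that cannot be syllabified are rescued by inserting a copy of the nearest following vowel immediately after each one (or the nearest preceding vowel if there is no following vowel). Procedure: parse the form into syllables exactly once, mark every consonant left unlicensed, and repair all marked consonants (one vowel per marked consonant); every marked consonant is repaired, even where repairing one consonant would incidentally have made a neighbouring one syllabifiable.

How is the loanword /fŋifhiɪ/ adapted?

Under (C)V(N), the unsyllabifiable consonants are /f/, /f/ (only a nasal (/m/, /n/, or /ŋ/) is licensed in coda position; onsets are limited to one consonant).
Epenthesis after each stranded consonant: /f/ → /fi/, /f/ → /fi/.

fiŋifihiɪ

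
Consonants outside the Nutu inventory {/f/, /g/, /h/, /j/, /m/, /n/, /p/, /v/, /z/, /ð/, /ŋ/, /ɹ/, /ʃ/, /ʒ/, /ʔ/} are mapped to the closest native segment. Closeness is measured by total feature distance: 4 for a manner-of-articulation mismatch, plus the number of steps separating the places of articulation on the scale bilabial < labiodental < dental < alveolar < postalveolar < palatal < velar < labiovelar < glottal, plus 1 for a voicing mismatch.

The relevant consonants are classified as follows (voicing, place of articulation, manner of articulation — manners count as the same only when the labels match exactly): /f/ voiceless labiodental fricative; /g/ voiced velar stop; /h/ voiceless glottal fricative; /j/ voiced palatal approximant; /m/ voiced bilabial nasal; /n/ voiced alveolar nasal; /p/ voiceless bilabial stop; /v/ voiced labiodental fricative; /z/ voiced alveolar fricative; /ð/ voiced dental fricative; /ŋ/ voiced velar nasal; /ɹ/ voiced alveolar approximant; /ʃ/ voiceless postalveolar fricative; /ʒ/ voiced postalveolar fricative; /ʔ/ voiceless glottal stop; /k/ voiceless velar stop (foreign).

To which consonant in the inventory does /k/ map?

g

/g/ is closest: same manner (stop), place distance 0 (velar→velar), voicing differs (+1); total 1. Next closest is /ʔ/ at distance 2.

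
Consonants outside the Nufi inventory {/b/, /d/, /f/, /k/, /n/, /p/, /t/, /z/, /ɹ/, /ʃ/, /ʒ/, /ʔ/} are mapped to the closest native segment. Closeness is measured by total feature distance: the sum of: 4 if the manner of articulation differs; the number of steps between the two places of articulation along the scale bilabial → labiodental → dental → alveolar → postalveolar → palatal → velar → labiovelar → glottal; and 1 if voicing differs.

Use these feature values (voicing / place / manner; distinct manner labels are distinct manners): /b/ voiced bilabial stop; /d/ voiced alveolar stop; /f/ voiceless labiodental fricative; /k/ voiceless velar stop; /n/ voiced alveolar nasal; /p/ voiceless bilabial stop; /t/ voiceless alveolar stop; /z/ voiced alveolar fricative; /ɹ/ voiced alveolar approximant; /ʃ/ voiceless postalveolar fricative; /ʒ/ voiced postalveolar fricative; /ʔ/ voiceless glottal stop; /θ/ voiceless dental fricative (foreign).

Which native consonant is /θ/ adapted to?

f

/f/ is closest: same manner (fricative), place distance 1 (dental→labiodental), same voicing; total 1. Next closest is /z/ at distance 2.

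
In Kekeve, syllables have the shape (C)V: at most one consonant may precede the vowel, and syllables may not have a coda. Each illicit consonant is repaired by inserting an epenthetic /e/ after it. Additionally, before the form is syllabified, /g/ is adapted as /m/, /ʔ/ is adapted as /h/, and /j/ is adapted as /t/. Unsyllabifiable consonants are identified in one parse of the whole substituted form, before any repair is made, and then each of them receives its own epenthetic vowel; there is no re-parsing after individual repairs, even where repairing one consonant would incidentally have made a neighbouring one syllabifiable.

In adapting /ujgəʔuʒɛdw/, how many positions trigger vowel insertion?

After substitution the input is /utməhuʒɛdw/.
The unsyllabifiable consonants are /t/, /d/, /w/; each receives one epenthetic vowel.

3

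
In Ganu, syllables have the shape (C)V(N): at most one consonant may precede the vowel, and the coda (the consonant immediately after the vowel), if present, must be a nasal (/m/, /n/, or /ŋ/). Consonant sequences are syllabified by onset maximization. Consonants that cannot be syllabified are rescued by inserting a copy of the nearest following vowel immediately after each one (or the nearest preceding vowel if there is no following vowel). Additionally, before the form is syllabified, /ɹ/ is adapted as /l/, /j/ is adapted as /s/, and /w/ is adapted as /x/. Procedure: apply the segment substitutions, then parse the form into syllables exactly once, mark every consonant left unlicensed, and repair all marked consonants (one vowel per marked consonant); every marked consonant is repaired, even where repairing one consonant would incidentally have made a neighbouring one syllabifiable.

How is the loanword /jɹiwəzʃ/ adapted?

silixəzəʃə

Substitution: /j/ → /s/, /ɹ/ → /l/, /w/ → /x/, giving /slixəzʃ/.
Under (C)V(N), the unsyllabifiable consonants are /s/, /z/, /ʃ/ (only a nasal (/m/, /n/, or /ŋ/) is licensed in coda position; onsets are limited to one consonant).
Epenthesis after each stranded consonant: /s/ → /si/, /z/ → /zə/, /ʃ/ → /ʃə/.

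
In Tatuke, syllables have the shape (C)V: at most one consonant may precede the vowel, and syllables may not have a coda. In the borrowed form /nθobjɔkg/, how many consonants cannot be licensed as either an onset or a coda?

4

The consonants /n/, /b/, /k/, /g/ cannot be parsed into a legal (C)V syllable (no codas are permitted; onsets are limited to one consonant).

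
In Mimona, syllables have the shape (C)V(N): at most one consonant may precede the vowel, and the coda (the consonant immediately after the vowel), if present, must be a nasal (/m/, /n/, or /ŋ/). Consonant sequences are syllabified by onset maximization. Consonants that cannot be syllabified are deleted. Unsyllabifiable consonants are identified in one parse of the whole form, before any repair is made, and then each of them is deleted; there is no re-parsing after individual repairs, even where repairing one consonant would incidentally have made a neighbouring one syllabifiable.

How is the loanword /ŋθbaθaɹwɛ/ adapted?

Under (C)V(N), the unsyllabifiable consonants are /ŋ/, /θ/, /ɹ/ (only a nasal (/m/, /n/, or /ŋ/) is licensed in coda position; onsets are limited to one consonant).
Each unlicensed consonant is deleted: /ŋ/, /θ/, /ɹ/.

baθawɛ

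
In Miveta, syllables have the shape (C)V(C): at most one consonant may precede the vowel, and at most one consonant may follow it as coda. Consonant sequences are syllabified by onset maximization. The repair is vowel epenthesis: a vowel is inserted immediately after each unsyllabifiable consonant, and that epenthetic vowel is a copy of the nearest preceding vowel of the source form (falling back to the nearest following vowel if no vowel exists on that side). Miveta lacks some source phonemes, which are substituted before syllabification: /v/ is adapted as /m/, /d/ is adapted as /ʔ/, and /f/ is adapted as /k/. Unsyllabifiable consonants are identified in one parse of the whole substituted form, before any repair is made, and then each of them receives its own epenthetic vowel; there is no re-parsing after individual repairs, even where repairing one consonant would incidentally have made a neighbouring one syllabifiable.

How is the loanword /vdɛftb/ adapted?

mɛʔɛktɛbɛ

Substitution: /v/ → /m/, /d/ → /ʔ/, /f/ → /k/, giving /mʔɛktb/.
Under (C)V(C), the unsyllabifiable consonants are /m/, /t/, /b/ (at most one coda consonant is licensed; onsets are limited to one consonant).
Inserting the epenthetic vowel yields /m/ → /mɛ/, /t/ → /tɛ/, /b/ → /bɛ/.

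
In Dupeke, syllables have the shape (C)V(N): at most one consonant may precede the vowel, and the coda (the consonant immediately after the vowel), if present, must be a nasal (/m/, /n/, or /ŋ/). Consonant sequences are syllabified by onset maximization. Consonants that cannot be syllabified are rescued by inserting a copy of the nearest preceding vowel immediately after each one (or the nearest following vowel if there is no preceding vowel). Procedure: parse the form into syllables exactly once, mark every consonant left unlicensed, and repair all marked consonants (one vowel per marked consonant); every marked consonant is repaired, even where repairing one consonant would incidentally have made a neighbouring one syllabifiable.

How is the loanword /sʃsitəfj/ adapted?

siʃisitəfəjə

The consonants /s/, /ʃ/, /f/, /j/ cannot be parsed into a legal (C)V(N) syllable (only a nasal (/m/, /n/, or /ŋ/) is licensed in coda position; onsets are limited to one consonant).
Epenthesis after each stranded consonant: /s/ → /si/, /ʃ/ → /ʃi/, /f/ → /fə/, /j/ → /jə/.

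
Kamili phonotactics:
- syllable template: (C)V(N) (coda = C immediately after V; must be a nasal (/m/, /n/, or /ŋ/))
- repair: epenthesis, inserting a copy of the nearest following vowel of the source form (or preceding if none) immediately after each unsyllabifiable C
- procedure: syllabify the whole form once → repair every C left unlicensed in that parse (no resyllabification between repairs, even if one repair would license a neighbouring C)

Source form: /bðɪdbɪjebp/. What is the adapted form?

bɪðɪdɪbɪjebepe

Syllabifying with onset maximization leaves /b/, /d/, /b/, /p/ stranded (only a nasal (/m/, /n/, or /ŋ/) is licensed in coda position; onsets are limited to one consonant).
Epenthesis after each stranded consonant: /b/ → /bɪ/, /d/ → /dɪ/, /b/ → /be/, /p/ → /pe/.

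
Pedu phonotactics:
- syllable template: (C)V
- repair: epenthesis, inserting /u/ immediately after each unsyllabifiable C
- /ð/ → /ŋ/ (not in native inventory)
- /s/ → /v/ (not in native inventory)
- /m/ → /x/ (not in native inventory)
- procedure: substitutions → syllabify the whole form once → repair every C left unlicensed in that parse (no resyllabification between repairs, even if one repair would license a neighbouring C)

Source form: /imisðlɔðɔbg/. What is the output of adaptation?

ixivuŋulɔŋɔbugu

Substitution: /m/ → /x/, /s/ → /v/, /ð/ → /ŋ/, giving /ixivŋlɔŋɔbg/.
Under (C)V, the unsyllabifiable consonants are /v/, /ŋ/, /b/, /g/ (no codas are permitted; onsets are limited to one consonant).
Epenthesis after each stranded consonant: /v/ → /vu/, /ŋ/ → /ŋu/, /b/ → /bu/, /g/ → /gu/.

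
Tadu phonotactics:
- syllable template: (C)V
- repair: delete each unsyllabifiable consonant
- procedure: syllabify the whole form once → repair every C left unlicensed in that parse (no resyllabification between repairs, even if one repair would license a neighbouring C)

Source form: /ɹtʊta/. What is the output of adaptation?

Under (C)V, the unsyllabifiable consonants are /ɹ/ (no codas are permitted; onsets are limited to one consonant).
Deleting the stranded consonants removes /ɹ/.

tʊta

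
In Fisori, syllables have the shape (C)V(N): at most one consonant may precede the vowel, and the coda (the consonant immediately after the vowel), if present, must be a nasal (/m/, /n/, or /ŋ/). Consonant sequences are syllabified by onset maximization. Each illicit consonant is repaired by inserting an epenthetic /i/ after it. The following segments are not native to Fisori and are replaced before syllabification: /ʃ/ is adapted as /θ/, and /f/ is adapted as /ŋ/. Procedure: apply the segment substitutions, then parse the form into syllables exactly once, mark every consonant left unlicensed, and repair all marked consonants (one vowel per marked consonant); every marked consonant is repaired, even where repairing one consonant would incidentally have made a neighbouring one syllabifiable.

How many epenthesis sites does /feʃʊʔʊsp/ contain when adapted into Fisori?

2

After substitution the input is /ŋeθʊʔʊsp/.
The unsyllabifiable consonants are /s/, /p/; each receives one epenthetic vowel.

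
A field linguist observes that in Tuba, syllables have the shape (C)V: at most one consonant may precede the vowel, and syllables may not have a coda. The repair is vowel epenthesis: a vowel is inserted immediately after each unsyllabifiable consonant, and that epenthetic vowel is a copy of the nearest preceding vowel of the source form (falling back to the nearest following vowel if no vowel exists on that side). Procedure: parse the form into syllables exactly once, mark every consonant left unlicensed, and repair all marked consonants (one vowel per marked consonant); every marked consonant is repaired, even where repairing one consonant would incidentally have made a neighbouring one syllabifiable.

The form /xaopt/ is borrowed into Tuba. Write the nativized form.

Syllabifying with onset maximization leaves /p/, /t/ stranded (no codas are permitted; onsets are limited to one consonant).
Epenthesis after each stranded consonant: /p/ → /po/, /t/ → /to/.

xaopoto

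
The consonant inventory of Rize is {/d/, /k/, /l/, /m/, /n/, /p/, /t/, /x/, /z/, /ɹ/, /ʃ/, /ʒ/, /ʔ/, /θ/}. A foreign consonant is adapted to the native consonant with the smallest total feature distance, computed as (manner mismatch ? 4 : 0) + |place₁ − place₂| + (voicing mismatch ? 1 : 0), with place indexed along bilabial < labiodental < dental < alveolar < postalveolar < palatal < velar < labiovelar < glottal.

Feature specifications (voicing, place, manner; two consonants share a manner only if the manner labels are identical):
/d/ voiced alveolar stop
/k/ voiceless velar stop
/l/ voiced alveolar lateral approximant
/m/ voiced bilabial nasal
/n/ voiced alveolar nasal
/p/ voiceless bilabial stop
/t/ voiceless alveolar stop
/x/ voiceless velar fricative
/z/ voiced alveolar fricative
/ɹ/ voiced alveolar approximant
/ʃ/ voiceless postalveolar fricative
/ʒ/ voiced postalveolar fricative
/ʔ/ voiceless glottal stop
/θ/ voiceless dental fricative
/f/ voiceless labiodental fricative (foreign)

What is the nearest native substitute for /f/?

/θ/ is closest: same manner (fricative), place distance 1 (labiodental→dental), same voicing; total 1. Next closest is /z/ at distance 3.

θ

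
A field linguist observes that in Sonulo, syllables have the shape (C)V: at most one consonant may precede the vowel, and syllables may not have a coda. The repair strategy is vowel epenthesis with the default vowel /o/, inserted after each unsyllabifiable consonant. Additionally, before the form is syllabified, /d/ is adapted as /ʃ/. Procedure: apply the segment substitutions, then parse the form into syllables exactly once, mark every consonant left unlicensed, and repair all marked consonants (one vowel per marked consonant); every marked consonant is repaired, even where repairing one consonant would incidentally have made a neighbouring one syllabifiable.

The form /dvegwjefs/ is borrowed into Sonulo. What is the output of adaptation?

ʃovegowojefoso

Substitution: /d/ → /ʃ/, giving /ʃvegwjefs/.
Syllabifying with onset maximization leaves /ʃ/, /g/, /w/, /f/, /s/ stranded (no codas are permitted; onsets are limited to one consonant).
Each unlicensed consonant becomes the onset of a new syllable: /ʃ/ → /ʃo/, /g/ → /go/, /w/ → /wo/, /f/ → /fo/, /s/ → /so/.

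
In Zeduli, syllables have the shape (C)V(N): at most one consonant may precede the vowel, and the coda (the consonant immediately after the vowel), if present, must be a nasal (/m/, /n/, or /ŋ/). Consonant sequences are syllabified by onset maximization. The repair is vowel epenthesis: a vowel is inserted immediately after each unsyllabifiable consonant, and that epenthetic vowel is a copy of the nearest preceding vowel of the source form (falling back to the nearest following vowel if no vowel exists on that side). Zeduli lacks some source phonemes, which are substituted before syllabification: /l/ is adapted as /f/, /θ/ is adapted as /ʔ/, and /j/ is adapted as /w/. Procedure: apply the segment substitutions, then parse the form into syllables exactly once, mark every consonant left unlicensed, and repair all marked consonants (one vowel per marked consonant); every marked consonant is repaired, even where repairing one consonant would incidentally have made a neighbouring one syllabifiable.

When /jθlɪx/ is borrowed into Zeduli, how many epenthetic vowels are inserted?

3

After substitution the input is /wʔfɪx/.
The unsyllabifiable consonants are /w/, /ʔ/, /x/; each receives one epenthetic vowel.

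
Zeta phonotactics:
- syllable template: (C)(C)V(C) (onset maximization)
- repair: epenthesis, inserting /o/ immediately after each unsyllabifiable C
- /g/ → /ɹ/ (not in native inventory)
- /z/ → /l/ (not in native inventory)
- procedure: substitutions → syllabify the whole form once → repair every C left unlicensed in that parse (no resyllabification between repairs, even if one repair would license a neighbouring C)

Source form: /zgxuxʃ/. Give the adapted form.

Substitution: /z/ → /l/, /g/ → /ɹ/, giving /lɹxuxʃ/.
The consonants /l/, /ʃ/ cannot be parsed into a legal (C)(C)V(C) syllable (at most one coda consonant is licensed; onsets may contain at most 2 consonants).
Each unlicensed consonant becomes the onset of a new syllable: /l/ → /lo/, /ʃ/ → /ʃo/.

loɹxuxʃo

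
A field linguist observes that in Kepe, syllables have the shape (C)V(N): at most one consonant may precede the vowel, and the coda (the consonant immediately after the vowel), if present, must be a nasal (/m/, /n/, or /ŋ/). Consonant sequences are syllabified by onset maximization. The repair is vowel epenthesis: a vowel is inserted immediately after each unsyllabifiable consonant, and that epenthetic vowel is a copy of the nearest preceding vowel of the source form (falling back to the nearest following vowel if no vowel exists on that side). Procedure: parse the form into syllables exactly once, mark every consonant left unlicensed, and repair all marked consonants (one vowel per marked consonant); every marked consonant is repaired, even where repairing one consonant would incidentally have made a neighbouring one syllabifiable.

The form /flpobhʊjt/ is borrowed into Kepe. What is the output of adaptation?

The consonants /f/, /l/, /b/, /j/, /t/ cannot be parsed into a legal (C)V(N) syllable (only a nasal (/m/, /n/, or /ŋ/) is licensed in coda position; onsets are limited to one consonant).
Inserting the epenthetic vowel yields /f/ → /fo/, /l/ → /lo/, /b/ → /bo/, /j/ → /jʊ/, /t/ → /tʊ/.

folopobohʊjʊtʊ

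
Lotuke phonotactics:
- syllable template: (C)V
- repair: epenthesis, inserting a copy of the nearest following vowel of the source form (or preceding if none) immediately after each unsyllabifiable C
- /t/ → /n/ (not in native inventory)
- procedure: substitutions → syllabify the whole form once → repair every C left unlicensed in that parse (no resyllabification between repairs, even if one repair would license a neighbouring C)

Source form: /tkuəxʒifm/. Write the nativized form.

Substitution: /t/ → /n/, giving /nkuəxʒifm/.
The consonants /n/, /x/, /f/, /m/ cannot be parsed into a legal (C)V syllable (no codas are permitted; onsets are limited to one consonant).
Inserting the epenthetic vowel yields /n/ → /nu/, /x/ → /xi/, /f/ → /fi/, /m/ → /mi/.

nukuəxiʒifimi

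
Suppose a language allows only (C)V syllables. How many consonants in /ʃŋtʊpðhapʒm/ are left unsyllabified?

7

Syllabifying with onset maximization leaves /ʃ/, /ŋ/, /p/, /ð/, /p/, /ʒ/, /m/ stranded (no codas are permitted; onsets are limited to one consonant).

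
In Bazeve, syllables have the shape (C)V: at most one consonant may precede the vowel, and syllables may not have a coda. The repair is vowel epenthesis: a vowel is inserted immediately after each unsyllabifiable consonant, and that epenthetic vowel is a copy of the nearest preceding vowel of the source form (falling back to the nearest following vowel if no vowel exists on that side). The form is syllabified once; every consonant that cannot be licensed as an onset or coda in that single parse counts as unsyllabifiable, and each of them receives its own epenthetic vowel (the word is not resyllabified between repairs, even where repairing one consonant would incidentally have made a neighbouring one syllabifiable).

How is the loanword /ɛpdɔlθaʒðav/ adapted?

Syllabifying with onset maximization leaves /p/, /l/, /ʒ/, /v/ stranded (no codas are permitted; onsets are limited to one consonant).
Each unlicensed consonant becomes the onset of a new syllable: /p/ → /pɛ/, /l/ → /lɔ/, /ʒ/ → /ʒa/, /v/ → /va/.

ɛpɛdɔlɔθaʒaðava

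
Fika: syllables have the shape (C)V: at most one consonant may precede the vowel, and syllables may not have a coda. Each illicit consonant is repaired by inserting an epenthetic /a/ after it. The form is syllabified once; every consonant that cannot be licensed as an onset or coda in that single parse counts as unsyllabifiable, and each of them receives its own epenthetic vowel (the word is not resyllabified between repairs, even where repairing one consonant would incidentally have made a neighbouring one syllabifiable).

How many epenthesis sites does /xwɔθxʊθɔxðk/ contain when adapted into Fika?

The unsyllabifiable consonants are /x/, /θ/, /x/, /ð/, /k/; each receives one epenthetic vowel.

5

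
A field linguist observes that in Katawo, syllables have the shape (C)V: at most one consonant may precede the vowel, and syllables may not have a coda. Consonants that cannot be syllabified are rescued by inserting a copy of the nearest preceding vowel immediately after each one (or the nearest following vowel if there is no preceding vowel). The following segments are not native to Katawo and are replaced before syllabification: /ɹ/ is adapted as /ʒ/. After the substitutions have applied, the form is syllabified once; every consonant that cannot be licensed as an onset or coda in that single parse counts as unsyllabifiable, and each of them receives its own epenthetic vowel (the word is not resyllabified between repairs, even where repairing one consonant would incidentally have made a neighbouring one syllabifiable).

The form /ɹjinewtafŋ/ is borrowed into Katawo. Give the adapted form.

Substitution: /ɹ/ → /ʒ/, giving /ʒjinewtafŋ/.
Syllabifying with onset maximization leaves /ʒ/, /w/, /f/, /ŋ/ stranded (no codas are permitted; onsets are limited to one consonant).
Epenthesis after each stranded consonant: /ʒ/ → /ʒi/, /w/ → /we/, /f/ → /fa/, /ŋ/ → /ŋa/.

ʒijinewetafaŋa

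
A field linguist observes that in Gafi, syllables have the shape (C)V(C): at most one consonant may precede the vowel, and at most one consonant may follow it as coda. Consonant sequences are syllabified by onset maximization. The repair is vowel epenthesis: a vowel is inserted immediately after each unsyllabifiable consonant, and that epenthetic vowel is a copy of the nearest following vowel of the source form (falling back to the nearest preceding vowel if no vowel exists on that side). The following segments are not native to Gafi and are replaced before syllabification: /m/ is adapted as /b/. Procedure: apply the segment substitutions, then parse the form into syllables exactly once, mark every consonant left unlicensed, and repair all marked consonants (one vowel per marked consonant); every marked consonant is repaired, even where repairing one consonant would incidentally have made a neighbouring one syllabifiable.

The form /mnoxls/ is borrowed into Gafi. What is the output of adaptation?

Substitution: /m/ → /b/, giving /bnoxls/.
Syllabifying with onset maximization leaves /b/, /l/, /s/ stranded (at most one coda consonant is licensed; onsets are limited to one consonant).
Inserting the epenthetic vowel yields /b/ → /bo/, /l/ → /lo/, /s/ → /so/.

bonoxloso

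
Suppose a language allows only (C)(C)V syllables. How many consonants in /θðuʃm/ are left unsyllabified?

Syllabifying with onset maximization leaves /ʃ/, /m/ stranded (no codas are permitted; onsets may contain at most 2 consonants).

2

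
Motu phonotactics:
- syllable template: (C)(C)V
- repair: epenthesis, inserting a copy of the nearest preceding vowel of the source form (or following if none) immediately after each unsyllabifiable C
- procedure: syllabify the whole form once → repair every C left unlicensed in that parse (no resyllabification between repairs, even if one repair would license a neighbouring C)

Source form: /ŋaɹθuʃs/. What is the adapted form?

The consonants /ʃ/, /s/ cannot be parsed into a legal (C)(C)V syllable (no codas are permitted; onsets may contain at most 2 consonants).
Inserting the epenthetic vowel yields /ʃ/ → /ʃu/, /s/ → /su/.

ŋaɹθuʃusu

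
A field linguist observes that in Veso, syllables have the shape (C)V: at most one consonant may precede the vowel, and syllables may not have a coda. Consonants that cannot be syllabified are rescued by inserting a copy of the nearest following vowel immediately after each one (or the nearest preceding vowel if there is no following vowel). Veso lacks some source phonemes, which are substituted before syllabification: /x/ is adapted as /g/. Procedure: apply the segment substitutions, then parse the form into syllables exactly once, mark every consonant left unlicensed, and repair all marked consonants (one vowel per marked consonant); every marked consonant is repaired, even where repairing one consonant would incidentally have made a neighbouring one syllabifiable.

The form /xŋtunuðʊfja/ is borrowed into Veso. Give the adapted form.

guŋutunuðʊfaja

Substitution: /x/ → /g/, giving /gŋtunuðʊfja/.
Under (C)V, the unsyllabifiable consonants are /g/, /ŋ/, /f/ (no codas are permitted; onsets are limited to one consonant).
Epenthesis after each stranded consonant: /g/ → /gu/, /ŋ/ → /ŋu/, /f/ → /fa/.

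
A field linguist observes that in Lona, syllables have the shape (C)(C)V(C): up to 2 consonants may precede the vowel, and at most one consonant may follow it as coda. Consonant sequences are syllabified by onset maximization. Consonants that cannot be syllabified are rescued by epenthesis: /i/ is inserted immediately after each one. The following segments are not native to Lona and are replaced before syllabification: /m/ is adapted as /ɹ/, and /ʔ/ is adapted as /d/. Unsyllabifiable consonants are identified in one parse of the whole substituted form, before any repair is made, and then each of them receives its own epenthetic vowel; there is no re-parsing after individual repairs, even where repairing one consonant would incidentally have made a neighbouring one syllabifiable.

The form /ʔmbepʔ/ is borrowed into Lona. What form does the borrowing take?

Substitution: /ʔ/ → /d/, /m/ → /ɹ/, giving /dɹbepd/.
Syllabifying with onset maximization leaves /d/, /d/ stranded (at most one coda consonant is licensed; onsets may contain at most 2 consonants).
Inserting the epenthetic vowel yields /d/ → /di/, /d/ → /di/.

diɹbepdi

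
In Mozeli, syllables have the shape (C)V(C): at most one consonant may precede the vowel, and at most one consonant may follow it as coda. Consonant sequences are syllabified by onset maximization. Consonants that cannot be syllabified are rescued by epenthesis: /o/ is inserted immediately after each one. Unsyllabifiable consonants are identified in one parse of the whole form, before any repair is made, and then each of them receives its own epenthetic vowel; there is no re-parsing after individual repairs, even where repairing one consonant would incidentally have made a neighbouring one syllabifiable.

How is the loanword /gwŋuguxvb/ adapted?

gowoŋuguxvobo

The consonants /g/, /w/, /v/, /b/ cannot be parsed into a legal (C)V(C) syllable (at most one coda consonant is licensed; onsets are limited to one consonant).
Inserting the epenthetic vowel yields /g/ → /go/, /w/ → /wo/, /v/ → /vo/, /b/ → /bo/.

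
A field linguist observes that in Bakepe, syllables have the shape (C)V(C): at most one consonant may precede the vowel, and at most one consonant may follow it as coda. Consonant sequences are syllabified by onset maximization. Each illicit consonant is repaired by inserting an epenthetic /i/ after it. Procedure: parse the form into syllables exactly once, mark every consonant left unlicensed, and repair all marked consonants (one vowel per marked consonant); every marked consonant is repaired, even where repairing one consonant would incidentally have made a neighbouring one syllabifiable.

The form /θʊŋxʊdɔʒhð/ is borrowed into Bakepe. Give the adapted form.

θʊŋxʊdɔʒhiði

Syllabifying with onset maximization leaves /h/, /ð/ stranded (at most one coda consonant is licensed; onsets are limited to one consonant).
Inserting the epenthetic vowel yields /h/ → /hi/, /ð/ → /ði/.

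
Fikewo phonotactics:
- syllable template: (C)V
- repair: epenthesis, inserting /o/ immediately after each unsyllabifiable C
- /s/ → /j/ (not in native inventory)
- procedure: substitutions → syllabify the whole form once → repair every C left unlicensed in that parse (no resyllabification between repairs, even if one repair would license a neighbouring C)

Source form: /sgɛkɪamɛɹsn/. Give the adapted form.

Substitution: /s/ → /j/, giving /jgɛkɪamɛɹjn/.
Syllabifying with onset maximization leaves /j/, /ɹ/, /j/, /n/ stranded (no codas are permitted; onsets are limited to one consonant).
Each unlicensed consonant becomes the onset of a new syllable: /j/ → /jo/, /ɹ/ → /ɹo/, /j/ → /jo/, /n/ → /no/.

jogɛkɪamɛɹojono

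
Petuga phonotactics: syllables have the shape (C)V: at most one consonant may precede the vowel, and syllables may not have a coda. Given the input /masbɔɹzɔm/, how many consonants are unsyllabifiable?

Under (C)V, the unsyllabifiable consonants are /s/, /ɹ/, /m/ (no codas are permitted; onsets are limited to one consonant).

3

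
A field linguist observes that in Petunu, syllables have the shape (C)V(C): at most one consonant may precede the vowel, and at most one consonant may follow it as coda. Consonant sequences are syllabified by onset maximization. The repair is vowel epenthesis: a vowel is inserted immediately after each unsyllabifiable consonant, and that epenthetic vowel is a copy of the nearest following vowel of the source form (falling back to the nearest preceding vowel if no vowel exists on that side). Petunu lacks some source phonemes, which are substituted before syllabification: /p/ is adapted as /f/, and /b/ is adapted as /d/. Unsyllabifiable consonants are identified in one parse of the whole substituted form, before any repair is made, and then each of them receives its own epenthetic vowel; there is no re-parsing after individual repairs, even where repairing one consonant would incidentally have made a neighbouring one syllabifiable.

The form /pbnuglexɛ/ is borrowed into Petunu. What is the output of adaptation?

Substitution: /p/ → /f/, /b/ → /d/, giving /fdnuglexɛ/.
Syllabifying with onset maximization leaves /f/, /d/ stranded (at most one coda consonant is licensed; onsets are limited to one consonant).
Inserting the epenthetic vowel yields /f/ → /fu/, /d/ → /du/.

fudunuglexɛ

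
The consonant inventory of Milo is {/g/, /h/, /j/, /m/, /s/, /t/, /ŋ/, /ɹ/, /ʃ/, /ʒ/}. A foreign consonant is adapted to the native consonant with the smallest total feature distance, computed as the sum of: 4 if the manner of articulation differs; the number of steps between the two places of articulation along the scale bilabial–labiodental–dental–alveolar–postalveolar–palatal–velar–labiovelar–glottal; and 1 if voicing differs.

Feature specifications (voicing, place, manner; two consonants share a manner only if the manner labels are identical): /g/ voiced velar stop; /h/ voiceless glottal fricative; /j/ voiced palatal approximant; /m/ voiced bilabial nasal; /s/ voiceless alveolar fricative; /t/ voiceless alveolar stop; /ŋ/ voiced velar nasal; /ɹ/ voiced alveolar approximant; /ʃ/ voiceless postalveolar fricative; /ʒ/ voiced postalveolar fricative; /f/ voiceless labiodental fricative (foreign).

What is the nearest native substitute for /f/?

/s/ is closest: same manner (fricative), place distance 2 (labiodental→alveolar), same voicing; total 2. Next closest is /ʃ/ at distance 3.

s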